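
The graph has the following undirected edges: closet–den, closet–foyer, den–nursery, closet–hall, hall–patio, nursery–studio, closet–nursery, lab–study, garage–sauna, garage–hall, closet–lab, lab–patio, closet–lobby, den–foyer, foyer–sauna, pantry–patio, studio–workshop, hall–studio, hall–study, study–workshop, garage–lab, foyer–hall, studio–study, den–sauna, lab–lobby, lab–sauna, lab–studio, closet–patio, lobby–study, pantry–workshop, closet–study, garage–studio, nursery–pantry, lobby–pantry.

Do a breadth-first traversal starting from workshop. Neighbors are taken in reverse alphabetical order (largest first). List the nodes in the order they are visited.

workshop → study → studio → pantry → lobby → lab → hall → closet → nursery → garage → patio → sauna → foyer → den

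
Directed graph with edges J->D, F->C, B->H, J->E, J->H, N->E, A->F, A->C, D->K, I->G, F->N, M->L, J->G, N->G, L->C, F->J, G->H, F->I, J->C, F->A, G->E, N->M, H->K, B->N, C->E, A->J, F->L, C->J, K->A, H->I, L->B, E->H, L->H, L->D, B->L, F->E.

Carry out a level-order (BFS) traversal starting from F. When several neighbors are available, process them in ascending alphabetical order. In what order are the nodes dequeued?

Visit F; enqueue A, C, E, I, J, L, N → queue [A, C, E, I, J, L, N]
Visit A → queue [C, E, I, J, L, N]
Visit C → queue [E, I, J, L, N]
Visit E; enqueue H → queue [I, J, L, N, H]
Visit I; enqueue G → queue [J, L, N, H, G]
Visit J; enqueue D → queue [L, N, H, G, D]
Visit L; enqueue B → queue [N, H, G, D, B]
Visit N; enqueue M → queue [H, G, D, B, M]
Visit H; enqueue K → queue [G, D, B, M, K]
Visit G → queue [D, B, M, K]
Visit D → queue [B, M, K]
Visit B → queue [M, K]
Visit M → queue [K]
Visit K → queue []

F, A, C, E, I, J, L, N, H, G, D, B, M, K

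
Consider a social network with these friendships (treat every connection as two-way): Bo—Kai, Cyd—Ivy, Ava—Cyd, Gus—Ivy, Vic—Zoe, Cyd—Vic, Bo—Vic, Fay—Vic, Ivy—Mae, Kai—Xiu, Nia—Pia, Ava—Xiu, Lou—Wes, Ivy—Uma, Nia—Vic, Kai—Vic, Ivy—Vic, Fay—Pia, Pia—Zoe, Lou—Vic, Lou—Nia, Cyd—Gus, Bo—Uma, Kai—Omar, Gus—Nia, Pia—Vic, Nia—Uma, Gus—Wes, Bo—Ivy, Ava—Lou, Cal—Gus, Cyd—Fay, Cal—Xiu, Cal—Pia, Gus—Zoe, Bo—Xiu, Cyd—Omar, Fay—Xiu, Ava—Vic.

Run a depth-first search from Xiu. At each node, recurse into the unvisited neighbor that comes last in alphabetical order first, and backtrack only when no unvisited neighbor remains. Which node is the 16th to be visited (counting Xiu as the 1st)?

Fay

Visit Xiu
Xiu → Kai
Kai → Vic
Vic → Zoe
Zoe → Pia
Pia → Nia
Nia → Uma
Uma → Ivy
Ivy → Mae
Ivy → Gus
Gus → Wes
Wes → Lou
Lou → Ava
Ava → Cyd
Cyd → Omar
Cyd → Fay
Gus → Cal
Ivy → Bo

Visit order: Xiu, Kai, Vic, Zoe, Pia, Nia, Uma, Ivy, Mae, Gus, Wes, Lou, Ava, Cyd, Omar, Fay, Cal, Bo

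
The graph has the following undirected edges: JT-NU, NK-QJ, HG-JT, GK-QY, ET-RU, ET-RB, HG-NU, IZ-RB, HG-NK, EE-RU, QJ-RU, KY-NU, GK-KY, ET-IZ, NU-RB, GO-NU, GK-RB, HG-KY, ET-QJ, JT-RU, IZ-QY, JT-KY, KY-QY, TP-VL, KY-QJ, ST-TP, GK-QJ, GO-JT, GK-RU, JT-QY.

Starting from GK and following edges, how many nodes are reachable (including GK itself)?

14

BFS from GK visits: GK, RU, RB, QY, QJ, KY, JT, ET, EE, NU, IZ, NK, HG, GO
Reachable nodes: 14 of 17 total.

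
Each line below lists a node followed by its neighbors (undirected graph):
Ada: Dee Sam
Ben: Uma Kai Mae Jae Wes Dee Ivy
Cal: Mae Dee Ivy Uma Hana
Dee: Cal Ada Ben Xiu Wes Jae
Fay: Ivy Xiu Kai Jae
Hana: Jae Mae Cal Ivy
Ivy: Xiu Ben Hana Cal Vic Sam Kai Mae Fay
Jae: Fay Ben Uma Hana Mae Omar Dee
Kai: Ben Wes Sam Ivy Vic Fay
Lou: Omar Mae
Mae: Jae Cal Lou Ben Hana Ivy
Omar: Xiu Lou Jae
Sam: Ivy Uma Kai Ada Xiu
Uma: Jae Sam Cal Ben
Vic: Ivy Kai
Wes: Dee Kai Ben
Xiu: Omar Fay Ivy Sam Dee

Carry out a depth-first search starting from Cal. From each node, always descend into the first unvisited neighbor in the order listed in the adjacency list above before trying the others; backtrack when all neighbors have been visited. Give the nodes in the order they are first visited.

Cal, Mae, Jae, Fay, Ivy, Xiu, Omar, Lou, Sam, Uma, Ben, Kai, Wes, Dee, Ada, Vic, Hana

Visit Cal
Cal → Mae
Mae → Jae
Jae → Fay
Fay → Ivy
Ivy → Xiu
Xiu → Omar
Omar → Lou
Xiu → Sam
Sam → Uma
Uma → Ben
Ben → Kai
Kai → Wes
Wes → Dee
Dee → Ada
Kai → Vic
Ivy → Hana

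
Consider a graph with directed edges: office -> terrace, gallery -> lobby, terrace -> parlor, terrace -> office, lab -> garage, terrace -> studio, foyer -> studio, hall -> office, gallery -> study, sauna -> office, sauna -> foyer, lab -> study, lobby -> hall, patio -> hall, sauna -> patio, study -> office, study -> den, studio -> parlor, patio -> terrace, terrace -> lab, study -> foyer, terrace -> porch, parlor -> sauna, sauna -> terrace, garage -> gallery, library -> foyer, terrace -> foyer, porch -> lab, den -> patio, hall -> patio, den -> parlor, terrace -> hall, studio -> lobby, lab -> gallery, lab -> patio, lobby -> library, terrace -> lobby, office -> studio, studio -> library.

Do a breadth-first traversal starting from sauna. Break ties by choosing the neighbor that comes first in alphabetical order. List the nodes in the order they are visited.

sauna → foyer → office → patio → terrace → studio → hall → lab → lobby → parlor → porch → library → gallery → garage → study → den

Visit sauna; enqueue foyer, office, patio, terrace → queue [foyer, office, patio, terrace]
Visit foyer; enqueue studio → queue [office, patio, terrace, studio]
Visit office → queue [patio, terrace, studio]
Visit patio; enqueue hall → queue [terrace, studio, hall]
Visit terrace; enqueue lab, lobby, parlor, porch → queue [studio, hall, lab, lobby, parlor, porch]
Visit studio; enqueue library → queue [hall, lab, lobby, parlor, porch, library]
Visit hall → queue [lab, lobby, parlor, porch, library]
Visit lab; enqueue gallery, garage, study → queue [lobby, parlor, porch, library, gallery, garage, study]
Visit lobby → queue [parlor, porch, library, gallery, garage, study]
Visit parlor → queue [porch, library, gallery, garage, study]
Visit porch → queue [library, gallery, garage, study]
Visit library → queue [gallery, garage, study]
Visit gallery → queue [garage, study]
Visit garage → queue [study]
Visit study; enqueue den → queue [den]
Visit den → queue []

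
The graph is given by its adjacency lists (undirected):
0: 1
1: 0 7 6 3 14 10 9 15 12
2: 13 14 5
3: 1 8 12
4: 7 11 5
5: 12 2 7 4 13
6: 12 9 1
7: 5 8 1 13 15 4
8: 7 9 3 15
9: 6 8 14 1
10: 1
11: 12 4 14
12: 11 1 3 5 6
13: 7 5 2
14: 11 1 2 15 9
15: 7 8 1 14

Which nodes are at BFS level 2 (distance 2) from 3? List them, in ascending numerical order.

Level 0: 3
Level 1: 1, 8, 12
Level 2: 0, 5, 6, 7, 9, 10, 11, 14, 15
Level 3: 2, 4, 13

0, 5, 6, 7, 9, 10, 11, 14, 15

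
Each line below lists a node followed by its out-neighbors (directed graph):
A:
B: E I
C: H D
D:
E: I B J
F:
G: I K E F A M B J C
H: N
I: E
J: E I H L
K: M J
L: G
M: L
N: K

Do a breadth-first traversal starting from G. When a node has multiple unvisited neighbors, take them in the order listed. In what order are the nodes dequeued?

Visit G; enqueue I, K, E, F, A, M, B, J, C → queue [I, K, E, F, A, M, B, J, C]
Visit I → queue [K, E, F, A, M, B, J, C]
Visit K → queue [E, F, A, M, B, J, C]
Visit E → queue [F, A, M, B, J, C]
Visit F → queue [A, M, B, J, C]
Visit A → queue [M, B, J, C]
Visit M; enqueue L → queue [B, J, C, L]
Visit B → queue [J, C, L]
Visit J; enqueue H → queue [C, L, H]
Visit C; enqueue D → queue [L, H, D]
Visit L → queue [H, D]
Visit H; enqueue N → queue [D, N]
Visit D → queue [N]
Visit N → queue []

G → I → K → E → F → A → M → B → J → C → L → H → D → N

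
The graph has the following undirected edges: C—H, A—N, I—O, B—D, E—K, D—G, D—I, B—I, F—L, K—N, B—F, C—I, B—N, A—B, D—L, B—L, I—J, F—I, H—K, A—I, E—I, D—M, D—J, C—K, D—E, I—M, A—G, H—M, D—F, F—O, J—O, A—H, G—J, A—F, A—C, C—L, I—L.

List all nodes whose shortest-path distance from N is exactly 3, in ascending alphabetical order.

J, M, O

Level 0: N
Level 1: A, B, K
Level 2: C, D, E, F, G, H, I, L
Level 3: J, M, O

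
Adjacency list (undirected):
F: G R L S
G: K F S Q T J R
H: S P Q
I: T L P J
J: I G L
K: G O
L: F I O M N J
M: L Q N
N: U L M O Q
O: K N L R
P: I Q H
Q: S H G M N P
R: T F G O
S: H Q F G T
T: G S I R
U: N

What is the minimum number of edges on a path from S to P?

Level 0: S
Level 1: F, G, H, Q, T
Level 2: I, J, K, L, M, N, P, R
Level 3: O, U
P first appears at level 2.

2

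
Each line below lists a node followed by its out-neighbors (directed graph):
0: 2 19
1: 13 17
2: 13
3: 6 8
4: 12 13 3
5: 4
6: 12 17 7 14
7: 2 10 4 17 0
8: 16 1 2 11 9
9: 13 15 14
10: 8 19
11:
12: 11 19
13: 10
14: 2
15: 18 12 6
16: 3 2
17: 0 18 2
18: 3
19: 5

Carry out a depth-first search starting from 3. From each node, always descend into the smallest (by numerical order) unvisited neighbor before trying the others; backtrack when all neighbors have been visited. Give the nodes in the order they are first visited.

Visit 3
3 → 6
6 → 7
7 → 0
0 → 2
2 → 13
13 → 10
10 → 8
8 → 1
1 → 17
17 → 18
8 → 9
9 → 14
9 → 15
15 → 12
12 → 11
12 → 19
19 → 5
5 → 4
8 → 16

3, 6, 7, 0, 2, 13, 10, 8, 1, 17, 18, 9, 14, 15, 12, 11, 19, 5, 4, 16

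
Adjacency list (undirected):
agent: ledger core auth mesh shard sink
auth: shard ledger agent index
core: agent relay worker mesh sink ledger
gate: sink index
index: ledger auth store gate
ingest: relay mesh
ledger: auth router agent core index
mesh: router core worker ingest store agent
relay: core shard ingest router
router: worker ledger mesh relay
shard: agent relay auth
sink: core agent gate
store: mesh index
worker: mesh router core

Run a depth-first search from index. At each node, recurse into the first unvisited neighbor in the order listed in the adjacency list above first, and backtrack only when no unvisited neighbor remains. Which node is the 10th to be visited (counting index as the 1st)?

Visit index
index → ledger
ledger → auth
auth → shard
shard → agent
agent → core
core → relay
relay → ingest
ingest → mesh
mesh → router
router → worker
mesh → store
core → sink
sink → gate

Visit order: index, ledger, auth, shard, agent, core, relay, ingest, mesh, router, worker, store, sink, gate

router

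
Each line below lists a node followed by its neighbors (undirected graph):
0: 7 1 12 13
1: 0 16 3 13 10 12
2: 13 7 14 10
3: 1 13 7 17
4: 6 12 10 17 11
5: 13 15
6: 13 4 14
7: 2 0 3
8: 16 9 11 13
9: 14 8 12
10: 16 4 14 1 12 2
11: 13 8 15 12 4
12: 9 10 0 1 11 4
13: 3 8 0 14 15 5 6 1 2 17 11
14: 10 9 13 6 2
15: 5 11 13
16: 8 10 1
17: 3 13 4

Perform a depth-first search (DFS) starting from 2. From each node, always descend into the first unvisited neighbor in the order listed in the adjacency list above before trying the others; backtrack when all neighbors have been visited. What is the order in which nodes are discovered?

Visit 2
2 → 13
13 → 3
3 → 1
1 → 0
0 → 7
0 → 12
12 → 9
9 → 14
14 → 10
10 → 16
16 → 8
8 → 11
11 → 15
15 → 5
11 → 4
4 → 6
4 → 17

2, 13, 3, 1, 0, 7, 12, 9, 14, 10, 16, 8, 11, 15, 5, 4, 6, 17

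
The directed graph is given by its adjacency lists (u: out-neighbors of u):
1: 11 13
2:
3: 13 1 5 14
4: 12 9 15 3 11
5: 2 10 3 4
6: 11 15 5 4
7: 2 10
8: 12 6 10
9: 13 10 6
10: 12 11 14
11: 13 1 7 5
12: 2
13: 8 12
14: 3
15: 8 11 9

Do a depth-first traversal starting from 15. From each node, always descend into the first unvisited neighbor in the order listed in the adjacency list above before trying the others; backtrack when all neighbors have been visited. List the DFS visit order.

Visit 15
15 → 8
8 → 12
12 → 2
8 → 6
6 → 11
11 → 13
11 → 1
11 → 7
7 → 10
10 → 14
14 → 3
3 → 5
5 → 4
4 → 9

15, 8, 12, 2, 6, 11, 13, 1, 7, 10, 14, 3, 5, 4, 9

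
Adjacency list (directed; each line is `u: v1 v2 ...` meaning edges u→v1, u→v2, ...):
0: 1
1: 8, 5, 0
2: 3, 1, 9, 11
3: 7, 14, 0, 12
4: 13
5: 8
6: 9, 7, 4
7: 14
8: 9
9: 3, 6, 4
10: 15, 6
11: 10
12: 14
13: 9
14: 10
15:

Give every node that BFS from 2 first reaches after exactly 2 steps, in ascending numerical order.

0, 4, 5, 6, 7, 8, 10, 12, 14

Level 0: 2
Level 1: 1, 3, 9, 11
Level 2: 0, 4, 5, 6, 7, 8, 10, 12, 14
Level 3: 13, 15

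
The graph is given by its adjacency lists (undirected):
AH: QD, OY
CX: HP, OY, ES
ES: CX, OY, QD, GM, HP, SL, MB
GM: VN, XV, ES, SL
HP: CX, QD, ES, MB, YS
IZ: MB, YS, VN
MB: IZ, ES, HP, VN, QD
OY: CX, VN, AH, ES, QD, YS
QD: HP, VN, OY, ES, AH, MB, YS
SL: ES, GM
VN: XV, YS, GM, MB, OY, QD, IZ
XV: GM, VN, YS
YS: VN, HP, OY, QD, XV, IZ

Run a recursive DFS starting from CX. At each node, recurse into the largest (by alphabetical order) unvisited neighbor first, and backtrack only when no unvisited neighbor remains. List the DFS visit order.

CX -> OY -> YS -> XV -> VN -> QD -> MB -> IZ -> HP -> ES -> SL -> GM -> AH

Visit CX
CX → OY
OY → YS
YS → XV
XV → VN
VN → QD
QD → MB
MB → IZ
MB → HP
HP → ES
ES → SL
SL → GM
QD → AH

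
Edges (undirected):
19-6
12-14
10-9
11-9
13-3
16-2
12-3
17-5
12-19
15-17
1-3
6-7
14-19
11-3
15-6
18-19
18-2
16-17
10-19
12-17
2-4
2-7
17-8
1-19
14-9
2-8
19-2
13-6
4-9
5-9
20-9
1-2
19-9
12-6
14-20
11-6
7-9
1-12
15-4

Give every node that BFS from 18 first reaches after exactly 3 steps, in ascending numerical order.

3, 5, 11, 13, 15, 17, 20

Level 0: 18
Level 1: 2, 19
Level 2: 1, 4, 6, 7, 8, 9, 10, 12, 14, 16
Level 3: 3, 5, 11, 13, 15, 17, 20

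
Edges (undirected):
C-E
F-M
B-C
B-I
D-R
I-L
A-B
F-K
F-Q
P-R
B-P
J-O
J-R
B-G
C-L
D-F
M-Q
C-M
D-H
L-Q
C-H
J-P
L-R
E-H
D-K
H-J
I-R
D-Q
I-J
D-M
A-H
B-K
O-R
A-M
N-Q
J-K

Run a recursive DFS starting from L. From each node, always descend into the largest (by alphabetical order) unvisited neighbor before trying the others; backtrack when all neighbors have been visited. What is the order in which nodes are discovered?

L -> R -> P -> J -> O -> K -> F -> Q -> N -> M -> D -> H -> E -> C -> B -> I -> G -> A

Visit L
L → R
R → P
P → J
J → O
J → K
K → F
F → Q
Q → N
Q → M
M → D
D → H
H → E
E → C
C → B
B → I
B → G
B → A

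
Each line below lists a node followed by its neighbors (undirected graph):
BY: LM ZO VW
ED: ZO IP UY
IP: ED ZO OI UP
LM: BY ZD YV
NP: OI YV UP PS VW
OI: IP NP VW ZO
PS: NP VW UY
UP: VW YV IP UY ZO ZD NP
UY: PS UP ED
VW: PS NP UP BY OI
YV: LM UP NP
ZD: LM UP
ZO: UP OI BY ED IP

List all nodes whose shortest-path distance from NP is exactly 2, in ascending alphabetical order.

Level 0: NP
Level 1: OI, PS, UP, VW, YV
Level 2: BY, IP, LM, UY, ZD, ZO
Level 3: ED

BY, IP, LM, UY, ZD, ZO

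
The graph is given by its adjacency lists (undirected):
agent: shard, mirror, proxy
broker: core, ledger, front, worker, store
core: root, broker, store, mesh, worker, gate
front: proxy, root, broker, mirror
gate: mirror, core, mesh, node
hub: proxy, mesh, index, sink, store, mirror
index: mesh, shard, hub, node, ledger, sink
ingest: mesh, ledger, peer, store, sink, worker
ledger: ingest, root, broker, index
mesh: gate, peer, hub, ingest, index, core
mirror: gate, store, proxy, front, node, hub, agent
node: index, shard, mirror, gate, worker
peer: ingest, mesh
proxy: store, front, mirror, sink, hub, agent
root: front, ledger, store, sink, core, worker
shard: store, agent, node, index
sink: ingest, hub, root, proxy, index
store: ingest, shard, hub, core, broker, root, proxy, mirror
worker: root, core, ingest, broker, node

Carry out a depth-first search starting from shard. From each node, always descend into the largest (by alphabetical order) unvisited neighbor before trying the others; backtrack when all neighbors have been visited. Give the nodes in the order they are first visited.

Visit shard
shard → store
store → root
root → worker
worker → node
node → mirror
mirror → proxy
proxy → sink
sink → ingest
ingest → peer
peer → mesh
mesh → index
index → ledger
ledger → broker
broker → front
broker → core
core → gate
index → hub
proxy → agent

shard, store, root, worker, node, mirror, proxy, sink, ingest, peer, mesh, index, ledger, broker, front, core, gate, hub, agent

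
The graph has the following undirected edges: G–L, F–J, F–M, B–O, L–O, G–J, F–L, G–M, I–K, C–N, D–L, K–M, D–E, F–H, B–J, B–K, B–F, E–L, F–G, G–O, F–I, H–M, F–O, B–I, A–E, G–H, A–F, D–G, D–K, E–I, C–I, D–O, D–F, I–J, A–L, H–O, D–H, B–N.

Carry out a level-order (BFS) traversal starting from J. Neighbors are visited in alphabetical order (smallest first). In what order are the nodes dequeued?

J -> B -> F -> G -> I -> K -> N -> O -> A -> D -> H -> L -> M -> C -> E

Visit J; enqueue B, F, G, I → queue [B, F, G, I]
Visit B; enqueue K, N, O → queue [F, G, I, K, N, O]
Visit F; enqueue A, D, H, L, M → queue [G, I, K, N, O, A, D, H, L, M]
Visit G → queue [I, K, N, O, A, D, H, L, M]
Visit I; enqueue C, E → queue [K, N, O, A, D, H, L, M, C, E]
Visit K → queue [N, O, A, D, H, L, M, C, E]
Visit N → queue [O, A, D, H, L, M, C, E]
Visit O → queue [A, D, H, L, M, C, E]
Visit A → queue [D, H, L, M, C, E]
Visit D → queue [H, L, M, C, E]
Visit H → queue [L, M, C, E]
Visit L → queue [M, C, E]
Visit M → queue [C, E]
Visit C → queue [E]
Visit E → queue []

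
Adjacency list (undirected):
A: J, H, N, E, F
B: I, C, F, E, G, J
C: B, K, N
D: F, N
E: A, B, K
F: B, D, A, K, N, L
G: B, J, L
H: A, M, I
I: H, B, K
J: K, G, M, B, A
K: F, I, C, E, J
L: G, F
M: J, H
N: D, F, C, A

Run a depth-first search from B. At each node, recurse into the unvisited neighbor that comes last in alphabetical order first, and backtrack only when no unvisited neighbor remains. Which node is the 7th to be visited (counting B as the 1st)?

Visit B
B → J
J → M
M → H
H → I
I → K
K → F
F → N
N → D
N → C
N → A
A → E
F → L
L → G

Visit order: B, J, M, H, I, K, F, N, D, C, A, E, L, G

F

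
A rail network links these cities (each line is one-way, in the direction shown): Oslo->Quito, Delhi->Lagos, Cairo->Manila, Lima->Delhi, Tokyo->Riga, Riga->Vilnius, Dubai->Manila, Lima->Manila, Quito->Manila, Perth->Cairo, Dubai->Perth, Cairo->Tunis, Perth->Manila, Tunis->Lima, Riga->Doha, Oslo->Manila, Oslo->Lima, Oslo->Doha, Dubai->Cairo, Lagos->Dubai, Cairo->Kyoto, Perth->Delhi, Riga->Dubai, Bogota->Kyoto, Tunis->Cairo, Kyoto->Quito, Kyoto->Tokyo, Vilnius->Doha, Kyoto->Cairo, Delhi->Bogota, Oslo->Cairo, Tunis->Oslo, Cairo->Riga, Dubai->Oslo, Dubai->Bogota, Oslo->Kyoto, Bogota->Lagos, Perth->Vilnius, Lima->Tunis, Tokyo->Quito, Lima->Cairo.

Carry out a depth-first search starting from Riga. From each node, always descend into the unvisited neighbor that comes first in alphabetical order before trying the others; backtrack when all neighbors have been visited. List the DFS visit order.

Visit Riga
Riga → Doha
Riga → Dubai
Dubai → Bogota
Bogota → Kyoto
Kyoto → Cairo
Cairo → Manila
Cairo → Tunis
Tunis → Lima
Lima → Delhi
Delhi → Lagos
Tunis → Oslo
Oslo → Quito
Kyoto → Tokyo
Dubai → Perth
Perth → Vilnius

Riga, Doha, Dubai, Bogota, Kyoto, Cairo, Manila, Tunis, Lima, Delhi, Lagos, Oslo, Quito, Tokyo, Perth, Vilnius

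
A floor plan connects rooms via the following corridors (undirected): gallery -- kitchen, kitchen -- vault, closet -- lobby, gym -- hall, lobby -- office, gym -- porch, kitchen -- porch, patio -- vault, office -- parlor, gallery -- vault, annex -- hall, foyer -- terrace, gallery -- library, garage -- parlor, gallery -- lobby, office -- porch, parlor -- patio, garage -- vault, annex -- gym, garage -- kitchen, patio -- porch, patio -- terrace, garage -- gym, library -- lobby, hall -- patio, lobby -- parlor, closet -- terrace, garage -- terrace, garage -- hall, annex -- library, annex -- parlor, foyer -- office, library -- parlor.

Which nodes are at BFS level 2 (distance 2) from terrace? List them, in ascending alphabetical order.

gym, hall, kitchen, lobby, office, parlor, porch, vault

Level 0: terrace
Level 1: closet, foyer, garage, patio
Level 2: gym, hall, kitchen, lobby, office, parlor, porch, vault
Level 3: annex, gallery, library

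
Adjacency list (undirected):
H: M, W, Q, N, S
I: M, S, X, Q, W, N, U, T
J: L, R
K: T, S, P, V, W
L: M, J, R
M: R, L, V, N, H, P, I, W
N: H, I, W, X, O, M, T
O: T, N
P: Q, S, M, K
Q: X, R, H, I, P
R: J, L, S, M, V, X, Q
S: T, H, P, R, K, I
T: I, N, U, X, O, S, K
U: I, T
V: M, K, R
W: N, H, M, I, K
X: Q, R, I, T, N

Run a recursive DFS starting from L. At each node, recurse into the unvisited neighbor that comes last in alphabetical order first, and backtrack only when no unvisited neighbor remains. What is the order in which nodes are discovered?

Visit L
L → R
R → X
X → T
T → U
U → I
I → W
W → N
N → O
N → M
M → V
V → K
K → S
S → P
P → Q
Q → H
R → J

L R X T U I W N O M V K S P Q H J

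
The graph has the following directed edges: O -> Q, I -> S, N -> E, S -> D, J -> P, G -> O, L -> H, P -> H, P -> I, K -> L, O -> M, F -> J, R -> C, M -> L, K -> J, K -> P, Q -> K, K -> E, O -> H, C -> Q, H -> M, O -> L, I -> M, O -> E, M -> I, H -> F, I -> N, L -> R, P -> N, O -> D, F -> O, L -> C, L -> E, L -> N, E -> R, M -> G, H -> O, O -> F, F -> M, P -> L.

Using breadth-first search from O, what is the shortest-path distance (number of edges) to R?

2

Level 0: O
Level 1: D, E, F, H, L, M, Q
Level 2: C, G, I, J, K, N, R
Level 3: P, S
R first appears at level 2.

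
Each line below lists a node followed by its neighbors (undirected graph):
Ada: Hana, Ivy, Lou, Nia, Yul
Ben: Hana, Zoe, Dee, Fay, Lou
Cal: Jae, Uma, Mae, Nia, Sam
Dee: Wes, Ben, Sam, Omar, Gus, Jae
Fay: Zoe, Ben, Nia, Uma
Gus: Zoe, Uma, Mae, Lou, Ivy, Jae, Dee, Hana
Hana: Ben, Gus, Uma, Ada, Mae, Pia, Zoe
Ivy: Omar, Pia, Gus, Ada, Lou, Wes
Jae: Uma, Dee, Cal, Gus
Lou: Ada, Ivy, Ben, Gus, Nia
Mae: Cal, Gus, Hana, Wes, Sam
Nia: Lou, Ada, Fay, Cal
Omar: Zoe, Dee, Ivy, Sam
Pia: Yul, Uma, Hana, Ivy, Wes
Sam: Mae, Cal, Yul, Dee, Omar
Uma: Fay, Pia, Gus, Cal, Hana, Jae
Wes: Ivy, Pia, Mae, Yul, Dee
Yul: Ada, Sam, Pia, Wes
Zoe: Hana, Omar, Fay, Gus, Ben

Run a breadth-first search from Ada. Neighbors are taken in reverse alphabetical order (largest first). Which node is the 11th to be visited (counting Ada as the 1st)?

Cal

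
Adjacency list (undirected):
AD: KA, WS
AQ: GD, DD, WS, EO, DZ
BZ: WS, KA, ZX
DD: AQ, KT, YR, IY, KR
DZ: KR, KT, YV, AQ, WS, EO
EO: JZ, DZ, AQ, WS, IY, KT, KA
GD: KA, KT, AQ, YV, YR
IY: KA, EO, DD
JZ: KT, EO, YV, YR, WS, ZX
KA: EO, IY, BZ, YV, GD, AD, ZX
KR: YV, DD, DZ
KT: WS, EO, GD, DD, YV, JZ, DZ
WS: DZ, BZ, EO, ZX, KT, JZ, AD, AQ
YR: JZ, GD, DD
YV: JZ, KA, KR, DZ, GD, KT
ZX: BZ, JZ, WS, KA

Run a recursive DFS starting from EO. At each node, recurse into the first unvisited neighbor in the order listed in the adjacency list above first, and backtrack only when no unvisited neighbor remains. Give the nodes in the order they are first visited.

EO → JZ → KT → WS → DZ → KR → YV → KA → IY → DD → AQ → GD → YR → BZ → ZX → AD

Visit EO
EO → JZ
JZ → KT
KT → WS
WS → DZ
DZ → KR
KR → YV
YV → KA
KA → IY
IY → DD
DD → AQ
AQ → GD
GD → YR
KA → BZ
BZ → ZX
KA → AD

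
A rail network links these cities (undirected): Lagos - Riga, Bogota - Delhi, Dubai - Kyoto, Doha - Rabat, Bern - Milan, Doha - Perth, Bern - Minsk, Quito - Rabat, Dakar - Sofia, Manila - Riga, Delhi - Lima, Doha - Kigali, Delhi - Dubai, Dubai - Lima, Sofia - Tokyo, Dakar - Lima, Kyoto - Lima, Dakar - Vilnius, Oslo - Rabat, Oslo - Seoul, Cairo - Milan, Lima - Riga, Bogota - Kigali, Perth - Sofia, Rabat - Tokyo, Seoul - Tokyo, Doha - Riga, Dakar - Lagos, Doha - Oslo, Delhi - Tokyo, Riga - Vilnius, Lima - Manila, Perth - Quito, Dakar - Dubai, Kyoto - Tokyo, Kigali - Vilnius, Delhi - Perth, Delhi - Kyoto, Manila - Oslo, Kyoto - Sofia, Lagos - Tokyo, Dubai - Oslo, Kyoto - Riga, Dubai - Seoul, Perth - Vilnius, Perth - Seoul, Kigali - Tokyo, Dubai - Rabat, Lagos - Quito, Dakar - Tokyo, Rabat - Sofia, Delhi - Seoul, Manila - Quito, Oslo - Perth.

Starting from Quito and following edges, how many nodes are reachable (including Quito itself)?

BFS from Quito visits: Quito, Rabat, Perth, Manila, Lagos, Tokyo, Sofia, Oslo, Dubai, Doha, Vilnius, Seoul, Delhi, Riga, Lima, Dakar, Kyoto, Kigali, Bogota
Reachable nodes: 19 of 23 total.

19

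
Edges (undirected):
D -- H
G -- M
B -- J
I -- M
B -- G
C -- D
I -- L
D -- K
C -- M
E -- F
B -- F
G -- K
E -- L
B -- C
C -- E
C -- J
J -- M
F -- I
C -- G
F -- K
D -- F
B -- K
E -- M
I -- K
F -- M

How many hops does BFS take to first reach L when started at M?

Level 0: M
Level 1: C, E, F, G, I, J
Level 2: B, D, K, L
Level 3: H
L first appears at level 2.

2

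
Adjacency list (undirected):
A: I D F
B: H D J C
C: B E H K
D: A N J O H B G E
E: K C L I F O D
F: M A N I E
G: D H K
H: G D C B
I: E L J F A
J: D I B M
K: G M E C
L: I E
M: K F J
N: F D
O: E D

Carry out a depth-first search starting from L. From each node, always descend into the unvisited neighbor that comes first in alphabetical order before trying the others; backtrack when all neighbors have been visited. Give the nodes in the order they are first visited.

Visit L
L → E
E → C
C → B
B → D
D → A
A → F
F → I
I → J
J → M
M → K
K → G
G → H
F → N
D → O

L, E, C, B, D, A, F, I, J, M, K, G, H, N, O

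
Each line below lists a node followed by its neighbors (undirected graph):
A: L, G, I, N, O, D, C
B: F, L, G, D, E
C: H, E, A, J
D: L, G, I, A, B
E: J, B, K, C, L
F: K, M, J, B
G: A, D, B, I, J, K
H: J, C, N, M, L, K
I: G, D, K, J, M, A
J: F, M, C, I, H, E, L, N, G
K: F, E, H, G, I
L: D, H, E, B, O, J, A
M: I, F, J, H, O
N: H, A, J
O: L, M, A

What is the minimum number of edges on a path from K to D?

Level 0: K
Level 1: E, F, G, H, I
Level 2: A, B, C, D, J, L, M, N
Level 3: O
D first appears at level 2.

2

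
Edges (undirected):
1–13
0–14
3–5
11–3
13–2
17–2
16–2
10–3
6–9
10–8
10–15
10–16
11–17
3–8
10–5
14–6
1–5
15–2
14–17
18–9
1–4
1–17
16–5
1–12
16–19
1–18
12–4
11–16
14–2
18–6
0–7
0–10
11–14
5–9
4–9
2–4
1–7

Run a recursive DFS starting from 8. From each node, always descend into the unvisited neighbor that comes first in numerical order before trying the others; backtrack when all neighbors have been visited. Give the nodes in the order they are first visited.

8, 3, 5, 1, 4, 2, 13, 14, 0, 7, 10, 15, 16, 11, 17, 19, 6, 9, 18, 12

Visit 8
8 → 3
3 → 5
5 → 1
1 → 4
4 → 2
2 → 13
2 → 14
14 → 0
0 → 7
0 → 10
10 → 15
10 → 16
16 → 11
11 → 17
16 → 19
14 → 6
6 → 9
9 → 18
4 → 12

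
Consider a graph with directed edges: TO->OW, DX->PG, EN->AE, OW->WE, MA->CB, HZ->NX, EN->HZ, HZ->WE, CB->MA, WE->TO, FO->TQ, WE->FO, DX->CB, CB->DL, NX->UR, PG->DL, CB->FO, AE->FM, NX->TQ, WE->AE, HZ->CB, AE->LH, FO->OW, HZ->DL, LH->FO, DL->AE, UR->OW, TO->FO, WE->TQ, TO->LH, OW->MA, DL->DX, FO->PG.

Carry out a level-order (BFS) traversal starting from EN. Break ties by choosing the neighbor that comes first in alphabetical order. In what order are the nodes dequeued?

EN AE HZ FM LH CB DL NX WE FO MA DX TQ UR TO OW PG

Visit EN; enqueue AE, HZ → queue [AE, HZ]
Visit AE; enqueue FM, LH → queue [HZ, FM, LH]
Visit HZ; enqueue CB, DL, NX, WE → queue [FM, LH, CB, DL, NX, WE]
Visit FM → queue [LH, CB, DL, NX, WE]
Visit LH; enqueue FO → queue [CB, DL, NX, WE, FO]
Visit CB; enqueue MA → queue [DL, NX, WE, FO, MA]
Visit DL; enqueue DX → queue [NX, WE, FO, MA, DX]
Visit NX; enqueue TQ, UR → queue [WE, FO, MA, DX, TQ, UR]
Visit WE; enqueue TO → queue [FO, MA, DX, TQ, UR, TO]
Visit FO; enqueue OW, PG → queue [MA, DX, TQ, UR, TO, OW, PG]
Visit MA → queue [DX, TQ, UR, TO, OW, PG]
Visit DX → queue [TQ, UR, TO, OW, PG]
Visit TQ → queue [UR, TO, OW, PG]
Visit UR → queue [TO, OW, PG]
Visit TO → queue [OW, PG]
Visit OW → queue [PG]
Visit PG → queue []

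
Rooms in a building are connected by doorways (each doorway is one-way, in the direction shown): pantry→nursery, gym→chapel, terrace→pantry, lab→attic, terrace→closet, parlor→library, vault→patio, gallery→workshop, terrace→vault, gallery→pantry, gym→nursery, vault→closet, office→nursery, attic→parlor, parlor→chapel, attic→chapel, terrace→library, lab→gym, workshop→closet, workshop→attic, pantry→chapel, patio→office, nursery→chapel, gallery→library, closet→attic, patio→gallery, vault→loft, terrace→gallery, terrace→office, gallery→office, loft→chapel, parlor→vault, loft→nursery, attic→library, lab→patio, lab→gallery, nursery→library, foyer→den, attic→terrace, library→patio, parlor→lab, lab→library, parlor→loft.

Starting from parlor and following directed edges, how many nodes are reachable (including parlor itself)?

BFS from parlor visits: parlor, chapel, lab, library, loft, vault, attic, gallery, gym, patio, nursery, closet, terrace, office, pantry, workshop
Reachable nodes: 16 of 18 total.

16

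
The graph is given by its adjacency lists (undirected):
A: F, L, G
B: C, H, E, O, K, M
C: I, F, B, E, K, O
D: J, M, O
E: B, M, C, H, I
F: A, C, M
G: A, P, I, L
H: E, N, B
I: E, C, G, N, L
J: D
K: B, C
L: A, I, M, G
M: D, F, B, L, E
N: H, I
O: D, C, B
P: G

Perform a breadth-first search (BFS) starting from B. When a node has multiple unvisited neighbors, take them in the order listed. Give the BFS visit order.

Visit B; enqueue C, H, E, O, K, M → queue [C, H, E, O, K, M]
Visit C; enqueue I, F → queue [H, E, O, K, M, I, F]
Visit H; enqueue N → queue [E, O, K, M, I, F, N]
Visit E → queue [O, K, M, I, F, N]
Visit O; enqueue D → queue [K, M, I, F, N, D]
Visit K → queue [M, I, F, N, D]
Visit M; enqueue L → queue [I, F, N, D, L]
Visit I; enqueue G → queue [F, N, D, L, G]
Visit F; enqueue A → queue [N, D, L, G, A]
Visit N → queue [D, L, G, A]
Visit D; enqueue J → queue [L, G, A, J]
Visit L → queue [G, A, J]
Visit G; enqueue P → queue [A, J, P]
Visit A → queue [J, P]
Visit J → queue [P]
Visit P → queue []

B, C, H, E, O, K, M, I, F, N, D, L, G, A, J, P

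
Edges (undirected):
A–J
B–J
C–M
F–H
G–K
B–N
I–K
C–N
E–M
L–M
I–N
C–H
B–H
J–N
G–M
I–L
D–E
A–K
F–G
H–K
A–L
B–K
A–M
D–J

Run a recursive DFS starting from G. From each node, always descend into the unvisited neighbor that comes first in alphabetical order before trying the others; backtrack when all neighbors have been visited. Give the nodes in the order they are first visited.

Visit G
G → F
F → H
H → B
B → J
J → A
A → K
K → I
I → L
L → M
M → C
C → N
M → E
E → D

G, F, H, B, J, A, K, I, L, M, C, N, E, D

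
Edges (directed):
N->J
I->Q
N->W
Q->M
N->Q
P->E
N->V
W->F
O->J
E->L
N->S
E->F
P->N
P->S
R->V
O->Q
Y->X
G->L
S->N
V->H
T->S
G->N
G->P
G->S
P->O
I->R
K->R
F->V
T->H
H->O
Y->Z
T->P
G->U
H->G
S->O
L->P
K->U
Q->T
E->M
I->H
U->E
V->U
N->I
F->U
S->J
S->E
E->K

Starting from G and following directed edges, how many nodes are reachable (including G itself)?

BFS from G visits: G, L, N, P, S, U, I, J, Q, V, W, E, O, H, R, M, T, F, K
Reachable nodes: 19 of 22 total.

19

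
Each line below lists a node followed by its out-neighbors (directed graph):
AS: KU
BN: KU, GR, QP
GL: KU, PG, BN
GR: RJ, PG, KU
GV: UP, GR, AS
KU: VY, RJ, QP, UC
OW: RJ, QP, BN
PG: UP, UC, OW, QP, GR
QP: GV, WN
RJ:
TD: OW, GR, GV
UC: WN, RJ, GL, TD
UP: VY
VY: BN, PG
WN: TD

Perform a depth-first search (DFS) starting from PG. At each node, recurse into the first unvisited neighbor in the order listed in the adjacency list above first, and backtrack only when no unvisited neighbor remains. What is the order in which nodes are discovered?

PG UP VY BN KU RJ QP GV GR AS WN TD OW UC GL

Visit PG
PG → UP
UP → VY
VY → BN
BN → KU
KU → RJ
KU → QP
QP → GV
GV → GR
GV → AS
QP → WN
WN → TD
TD → OW
KU → UC
UC → GL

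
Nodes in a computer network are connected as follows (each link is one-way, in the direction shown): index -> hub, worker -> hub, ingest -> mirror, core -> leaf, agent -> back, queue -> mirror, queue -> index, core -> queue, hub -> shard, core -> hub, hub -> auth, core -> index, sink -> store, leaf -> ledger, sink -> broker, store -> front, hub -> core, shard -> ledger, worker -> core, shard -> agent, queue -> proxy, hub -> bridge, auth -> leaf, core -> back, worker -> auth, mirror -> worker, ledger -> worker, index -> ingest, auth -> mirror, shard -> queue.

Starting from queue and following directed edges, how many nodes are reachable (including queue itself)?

15

BFS from queue visits: queue, index, mirror, proxy, hub, ingest, worker, auth, bridge, core, shard, leaf, back, agent, ledger
Reachable nodes: 15 of 19 total.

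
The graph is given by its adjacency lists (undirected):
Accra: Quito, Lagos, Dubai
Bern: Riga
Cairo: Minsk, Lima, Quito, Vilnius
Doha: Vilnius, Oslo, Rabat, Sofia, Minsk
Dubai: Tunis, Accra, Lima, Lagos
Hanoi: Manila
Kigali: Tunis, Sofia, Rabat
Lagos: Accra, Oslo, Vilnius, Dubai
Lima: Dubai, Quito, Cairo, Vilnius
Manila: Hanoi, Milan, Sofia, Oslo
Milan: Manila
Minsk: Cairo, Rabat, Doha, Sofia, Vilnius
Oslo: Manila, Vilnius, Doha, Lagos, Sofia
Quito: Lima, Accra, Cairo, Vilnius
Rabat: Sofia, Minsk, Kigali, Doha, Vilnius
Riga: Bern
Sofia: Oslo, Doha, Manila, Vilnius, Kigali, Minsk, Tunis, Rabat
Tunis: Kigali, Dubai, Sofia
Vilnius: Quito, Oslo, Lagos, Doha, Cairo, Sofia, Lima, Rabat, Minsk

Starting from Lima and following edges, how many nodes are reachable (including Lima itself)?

17

BFS from Lima visits: Lima, Dubai, Quito, Cairo, Vilnius, Tunis, Accra, Lagos, Minsk, Oslo, Doha, Sofia, Rabat, Kigali, Manila, Hanoi, Milan
Reachable nodes: 17 of 19 total.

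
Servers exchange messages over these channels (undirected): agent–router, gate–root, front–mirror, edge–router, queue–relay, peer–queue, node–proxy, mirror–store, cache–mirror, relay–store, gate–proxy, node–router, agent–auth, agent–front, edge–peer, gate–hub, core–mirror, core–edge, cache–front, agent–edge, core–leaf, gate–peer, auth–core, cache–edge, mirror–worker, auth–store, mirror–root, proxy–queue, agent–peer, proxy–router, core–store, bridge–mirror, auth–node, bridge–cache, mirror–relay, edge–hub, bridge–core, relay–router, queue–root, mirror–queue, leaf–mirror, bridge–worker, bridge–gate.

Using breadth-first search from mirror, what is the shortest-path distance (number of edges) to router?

Level 0: mirror
Level 1: bridge, cache, core, front, leaf, queue, relay, root, store, worker
Level 2: agent, auth, edge, gate, peer, proxy, router
Level 3: hub, node
router first appears at level 2.

2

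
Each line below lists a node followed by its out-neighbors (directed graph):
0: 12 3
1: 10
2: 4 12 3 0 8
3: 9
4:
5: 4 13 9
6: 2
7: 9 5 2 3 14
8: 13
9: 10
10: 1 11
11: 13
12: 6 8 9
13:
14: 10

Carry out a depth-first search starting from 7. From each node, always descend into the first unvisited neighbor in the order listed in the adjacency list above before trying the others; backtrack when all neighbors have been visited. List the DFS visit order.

Visit 7
7 → 9
9 → 10
10 → 1
10 → 11
11 → 13
7 → 5
5 → 4
7 → 2
2 → 12
12 → 6
12 → 8
2 → 3
2 → 0
7 → 14

7, 9, 10, 1, 11, 13, 5, 4, 2, 12, 6, 8, 3, 0, 14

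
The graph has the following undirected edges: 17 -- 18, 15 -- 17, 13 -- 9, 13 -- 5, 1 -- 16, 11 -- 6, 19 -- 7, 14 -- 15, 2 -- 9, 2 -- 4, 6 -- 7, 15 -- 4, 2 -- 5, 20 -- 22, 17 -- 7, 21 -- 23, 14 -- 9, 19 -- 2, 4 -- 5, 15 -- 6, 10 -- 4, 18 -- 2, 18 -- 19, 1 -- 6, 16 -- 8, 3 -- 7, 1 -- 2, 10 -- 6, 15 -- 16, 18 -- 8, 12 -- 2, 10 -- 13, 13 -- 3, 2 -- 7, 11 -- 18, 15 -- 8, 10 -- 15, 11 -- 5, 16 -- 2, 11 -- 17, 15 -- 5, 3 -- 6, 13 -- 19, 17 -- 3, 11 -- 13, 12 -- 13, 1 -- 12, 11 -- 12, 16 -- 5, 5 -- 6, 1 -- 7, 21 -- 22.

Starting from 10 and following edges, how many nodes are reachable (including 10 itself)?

19

BFS from 10 visits: 10, 15, 13, 6, 4, 17, 16, 14, 8, 5, 19, 12, 11, 9, 3, 7, 1, 2, 18
Reachable nodes: 19 of 23 total.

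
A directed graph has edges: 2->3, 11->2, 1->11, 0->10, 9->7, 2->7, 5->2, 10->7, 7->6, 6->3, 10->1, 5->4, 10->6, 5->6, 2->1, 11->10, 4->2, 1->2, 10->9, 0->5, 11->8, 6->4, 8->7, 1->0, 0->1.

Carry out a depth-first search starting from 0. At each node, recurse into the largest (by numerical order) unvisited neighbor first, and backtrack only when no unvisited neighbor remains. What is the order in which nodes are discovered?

Visit 0
0 → 10
10 → 9
9 → 7
7 → 6
6 → 4
4 → 2
2 → 3
2 → 1
1 → 11
11 → 8
0 → 5

0 -> 10 -> 9 -> 7 -> 6 -> 4 -> 2 -> 3 -> 1 -> 11 -> 8 -> 5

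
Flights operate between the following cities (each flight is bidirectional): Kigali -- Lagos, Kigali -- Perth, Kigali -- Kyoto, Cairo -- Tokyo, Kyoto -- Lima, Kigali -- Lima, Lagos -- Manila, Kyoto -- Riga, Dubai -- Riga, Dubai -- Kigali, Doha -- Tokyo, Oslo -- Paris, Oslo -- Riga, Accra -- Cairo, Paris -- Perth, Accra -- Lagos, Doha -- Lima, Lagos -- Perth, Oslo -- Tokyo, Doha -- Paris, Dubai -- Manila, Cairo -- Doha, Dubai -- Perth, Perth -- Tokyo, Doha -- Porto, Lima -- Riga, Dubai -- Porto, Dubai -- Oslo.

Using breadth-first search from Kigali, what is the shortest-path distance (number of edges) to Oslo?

Level 0: Kigali
Level 1: Dubai, Kyoto, Lagos, Lima, Perth
Level 2: Accra, Doha, Manila, Oslo, Paris, Porto, Riga, Tokyo
Level 3: Cairo
Oslo first appears at level 2.

2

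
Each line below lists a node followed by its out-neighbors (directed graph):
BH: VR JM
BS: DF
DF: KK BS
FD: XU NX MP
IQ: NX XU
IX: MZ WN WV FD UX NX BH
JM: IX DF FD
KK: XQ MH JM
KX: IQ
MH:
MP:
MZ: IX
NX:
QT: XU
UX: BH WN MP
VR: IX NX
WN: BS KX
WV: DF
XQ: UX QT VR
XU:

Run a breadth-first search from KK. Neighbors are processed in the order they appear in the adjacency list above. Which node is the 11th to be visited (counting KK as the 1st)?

BH

Visit KK; enqueue XQ, MH, JM → queue [XQ, MH, JM]
Visit XQ; enqueue UX, QT, VR → queue [MH, JM, UX, QT, VR]
Visit MH → queue [JM, UX, QT, VR]
Visit JM; enqueue IX, DF, FD → queue [UX, QT, VR, IX, DF, FD]
Visit UX; enqueue BH, WN, MP → queue [QT, VR, IX, DF, FD, BH, WN, MP]
Visit QT; enqueue XU → queue [VR, IX, DF, FD, BH, WN, MP, XU]
Visit VR; enqueue NX → queue [IX, DF, FD, BH, WN, MP, XU, NX]
Visit IX; enqueue MZ, WV → queue [DF, FD, BH, WN, MP, XU, NX, MZ, WV]
Visit DF; enqueue BS → queue [FD, BH, WN, MP, XU, NX, MZ, WV, BS]
Visit FD → queue [BH, WN, MP, XU, NX, MZ, WV, BS]
Visit BH → queue [WN, MP, XU, NX, MZ, WV, BS]
Visit WN; enqueue KX → queue [MP, XU, NX, MZ, WV, BS, KX]
Visit MP → queue [XU, NX, MZ, WV, BS, KX]
Visit XU → queue [NX, MZ, WV, BS, KX]
Visit NX → queue [MZ, WV, BS, KX]
Visit MZ → queue [WV, BS, KX]
Visit WV → queue [BS, KX]
Visit BS → queue [KX]
Visit KX; enqueue IQ → queue [IQ]
Visit IQ → queue []

Visit order: KK, XQ, MH, JM, UX, QT, VR, IX, DF, FD, BH, WN, MP, XU, NX, MZ, WV, BS, KX, IQ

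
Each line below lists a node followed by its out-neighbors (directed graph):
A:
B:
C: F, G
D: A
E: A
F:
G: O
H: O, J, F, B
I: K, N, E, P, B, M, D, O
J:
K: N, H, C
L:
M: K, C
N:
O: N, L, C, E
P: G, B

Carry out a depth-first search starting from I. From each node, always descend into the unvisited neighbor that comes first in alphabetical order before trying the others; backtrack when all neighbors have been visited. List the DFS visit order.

Visit I
I → B
I → D
D → A
I → E
I → K
K → C
C → F
C → G
G → O
O → L
O → N
K → H
H → J
I → M
I → P

I -> B -> D -> A -> E -> K -> C -> F -> G -> O -> L -> N -> H -> J -> M -> P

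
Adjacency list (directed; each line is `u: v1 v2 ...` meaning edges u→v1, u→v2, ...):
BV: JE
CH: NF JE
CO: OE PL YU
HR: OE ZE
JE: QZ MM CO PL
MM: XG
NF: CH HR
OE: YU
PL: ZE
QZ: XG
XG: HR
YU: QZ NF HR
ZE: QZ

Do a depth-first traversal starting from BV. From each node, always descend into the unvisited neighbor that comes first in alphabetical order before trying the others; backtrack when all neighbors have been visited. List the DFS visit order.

Visit BV
BV → JE
JE → CO
CO → OE
OE → YU
YU → HR
HR → ZE
ZE → QZ
QZ → XG
YU → NF
NF → CH
CO → PL
JE → MM

BV → JE → CO → OE → YU → HR → ZE → QZ → XG → NF → CH → PL → MM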